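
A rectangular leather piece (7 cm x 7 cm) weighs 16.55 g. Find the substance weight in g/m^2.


Area = 7 x 7 = 49 cm^2
SW = 16.55 / 49 x 10000 = 3377.6 g/m^2


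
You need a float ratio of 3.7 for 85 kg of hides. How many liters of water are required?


Water = hide weight x target ratio
Water = 85 x 3.7 = 314.5 L


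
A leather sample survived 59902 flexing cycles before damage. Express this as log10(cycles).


4.78


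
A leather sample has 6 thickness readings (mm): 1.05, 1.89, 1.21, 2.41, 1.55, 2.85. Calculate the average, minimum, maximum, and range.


Average = 1.83 mm
Min = 1.05 mm
Max = 2.85 mm
Range = 1.80 mm


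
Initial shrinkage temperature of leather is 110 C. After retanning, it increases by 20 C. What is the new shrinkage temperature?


130 C

New Ts = 110 + 20 = 130 C


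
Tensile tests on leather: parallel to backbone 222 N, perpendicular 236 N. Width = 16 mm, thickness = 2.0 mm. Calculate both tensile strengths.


Parallel = 6.94 N/mm^2
Perpendicular = 7.38 N/mm^2


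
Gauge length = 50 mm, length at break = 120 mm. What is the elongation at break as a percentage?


140.0%

Extension = 120 - 50 = 70 mm
Elongation = 70 / 50 x 100 = 140.0%


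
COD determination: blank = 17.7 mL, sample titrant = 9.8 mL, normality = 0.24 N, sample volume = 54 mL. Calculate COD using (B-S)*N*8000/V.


280.9 mg/L

COD = (17.7 - 9.8) x 0.24 x 8000 / 54
COD = 7.9 x 0.24 x 8000 / 54
COD = 280.9 mg/L


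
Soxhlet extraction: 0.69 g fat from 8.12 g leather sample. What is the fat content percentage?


Fat content = 0.69 / 8.12 x 100
Fat = 8.5%


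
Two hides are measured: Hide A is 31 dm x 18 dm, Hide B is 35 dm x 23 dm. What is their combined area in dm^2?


Hide A area = 31 x 18 = 558 dm^2
Hide B area = 35 x 23 = 805 dm^2
Total = 558 + 805 = 1363 dm^2


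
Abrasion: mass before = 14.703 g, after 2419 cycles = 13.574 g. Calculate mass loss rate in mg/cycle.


0.467 mg/cycle

Mass loss = 14.703 - 13.574 = 1.129 g
Rate = 1.129 / 2419 x 1000 = 0.467 mg/cycle


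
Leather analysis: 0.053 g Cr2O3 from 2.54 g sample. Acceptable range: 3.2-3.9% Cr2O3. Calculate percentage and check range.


Cr2O3 = 2.09%
Within range: No


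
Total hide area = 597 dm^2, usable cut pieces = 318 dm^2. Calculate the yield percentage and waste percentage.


Yield = 318 / 597 x 100 = 53.3%
Waste = 597 - 318 = 279 dm^2
Waste% = 100 - 53.3 = 46.7%


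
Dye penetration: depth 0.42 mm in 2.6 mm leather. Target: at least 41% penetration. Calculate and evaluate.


Penetration = 16.2%
Meets target: No

Penetration = 0.42 / 2.6 x 100 = 16.2%
Target: 41%
Meets target: No


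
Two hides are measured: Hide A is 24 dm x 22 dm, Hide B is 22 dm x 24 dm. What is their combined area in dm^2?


1056 dm^2


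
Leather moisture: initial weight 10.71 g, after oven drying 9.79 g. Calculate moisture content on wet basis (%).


Moisture = 10.71 - 9.79 = 0.92 g
MC = 0.92 / 10.71 x 100 = 8.6%


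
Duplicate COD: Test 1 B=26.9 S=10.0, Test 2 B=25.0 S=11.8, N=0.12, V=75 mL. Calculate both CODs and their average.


COD1 = (26.9 - 10.0) x 0.12 x 8000 / 75 = 216.3 mg/L
COD2 = (25.0 - 11.8) x 0.12 x 8000 / 75 = 169.0 mg/L
Average = (216.3 + 169.0) / 2 = 192.7 mg/L


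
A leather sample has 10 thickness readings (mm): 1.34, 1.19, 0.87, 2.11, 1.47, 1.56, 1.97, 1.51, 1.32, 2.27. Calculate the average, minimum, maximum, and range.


Sum = 15.61
Average = 15.61 / 10 = 1.56 mm
Minimum = 0.87 mm
Maximum = 2.27 mm
Range = 2.27 - 0.87 = 1.40 mm


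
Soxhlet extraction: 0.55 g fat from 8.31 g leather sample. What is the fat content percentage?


6.6%


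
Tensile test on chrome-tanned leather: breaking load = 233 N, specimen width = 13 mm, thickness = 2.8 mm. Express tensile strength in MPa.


6.40 MPa


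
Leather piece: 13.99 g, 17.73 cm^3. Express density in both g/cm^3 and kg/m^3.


Density = 13.99 / 17.73 = 0.789 g/cm^3
Convert: 0.789 x 1000 = 789 kg/m^3


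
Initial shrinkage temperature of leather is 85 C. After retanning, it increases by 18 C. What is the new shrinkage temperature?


103 C


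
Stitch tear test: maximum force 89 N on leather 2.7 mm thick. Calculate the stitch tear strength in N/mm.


Stitch tear strength = force / thickness
STS = 89 / 2.7 = 33.0 N/mm


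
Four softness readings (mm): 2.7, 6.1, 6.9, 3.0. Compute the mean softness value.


Sum = 2.7 + 6.1 + 6.9 + 3.0
Mean = 18.7 / 4 = 4.68 mm


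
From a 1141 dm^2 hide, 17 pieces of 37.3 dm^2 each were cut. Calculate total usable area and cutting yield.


Usable area = 634.1 dm^2
Yield = 55.6%

Total usable = 17 x 37.3 = 634.1 dm^2
Yield = 634.1 / 1141 x 100 = 55.6%


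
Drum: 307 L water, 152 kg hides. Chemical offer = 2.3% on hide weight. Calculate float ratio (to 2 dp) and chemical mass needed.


Float ratio = 307 / 152 = 2.02
Chemical = 152 x 2.3 / 100 = 3.496 kg


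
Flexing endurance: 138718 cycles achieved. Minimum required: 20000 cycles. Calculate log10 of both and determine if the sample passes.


log10(138718) = 5.14
log10(20000) = 4.30
Passes: Yes


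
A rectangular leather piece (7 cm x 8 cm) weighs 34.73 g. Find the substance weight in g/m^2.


Area = 7 x 8 = 56 cm^2
SW = 34.73 / 56 x 10000 = 6201.8 g/m^2


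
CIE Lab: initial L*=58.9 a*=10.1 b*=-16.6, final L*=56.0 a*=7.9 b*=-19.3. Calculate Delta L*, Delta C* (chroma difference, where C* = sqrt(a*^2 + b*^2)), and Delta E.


Delta L* = -2.9
Delta C* = 1.42
Delta E = 4.53

Delta L* = 56.0 - 58.9 = -2.9
C1* = sqrt((10.1)^2 + (-16.6)^2) = 19.431
C2* = sqrt((7.9)^2 + (-19.3)^2) = 20.854
Delta C* = 20.854 - 19.431 = 1.42
Delta E = sqrt((-2.9)^2 + (-2.2)^2 + (-2.7)^2) = 4.53


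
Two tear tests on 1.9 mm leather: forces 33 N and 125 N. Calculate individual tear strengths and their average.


Tear 1 = 33 / 1.9 = 17.4 N/mm
Tear 2 = 125 / 1.9 = 65.8 N/mm
Average = (17.4 + 65.8) / 2 = 41.6 N/mm


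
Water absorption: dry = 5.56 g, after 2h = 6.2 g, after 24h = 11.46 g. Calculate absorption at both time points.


WA (2h) = (6.2 - 5.56) / 5.56 x 100 = 11.5%
WA (24h) = (11.46 - 5.56) / 5.56 x 100 = 106.1%


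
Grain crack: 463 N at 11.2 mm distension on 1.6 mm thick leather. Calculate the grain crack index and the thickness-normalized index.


Crack index = 41.3 N/mm
Normalized index = 25.8 N/mm per mm

Crack index = 463 / 11.2 = 41.3 N/mm
Normalized = 41.3 / 1.6 = 25.8 N/mm per mm


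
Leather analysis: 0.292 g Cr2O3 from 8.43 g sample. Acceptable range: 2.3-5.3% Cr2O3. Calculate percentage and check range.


Cr2O3% = 0.292 / 8.43 x 100 = 3.46%
Acceptable range: 2.3 to 5.3%
Within range: Yes


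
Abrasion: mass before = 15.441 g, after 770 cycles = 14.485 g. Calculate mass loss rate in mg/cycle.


Mass loss = 15.441 - 14.485 = 0.956 g
Rate = 0.956 / 770 x 1000 = 1.242 mg/cycle


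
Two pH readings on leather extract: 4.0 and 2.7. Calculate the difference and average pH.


Difference = |4.0 - 2.7| = 1.3
Average = (4.0 + 2.7) / 2 = 3.35


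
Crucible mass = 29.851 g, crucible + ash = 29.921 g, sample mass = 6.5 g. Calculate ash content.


Ash mass = 0.070 g
Ash content = 1.08%


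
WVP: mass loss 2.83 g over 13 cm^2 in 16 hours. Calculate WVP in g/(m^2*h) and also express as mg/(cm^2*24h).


WVP = 2.83 / (13 x 16) x 10000 = 136.06 g/(m^2*h)
Mass loss in mg = 2.83 x 1000 = 2830 mg
Per cm^2 per 24h in mg: 2830 x 24 / (13 x 16) = 67920 / 208 = 326.54 mg/(cm^2*24h)


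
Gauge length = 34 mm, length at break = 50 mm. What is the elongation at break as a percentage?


47.1%


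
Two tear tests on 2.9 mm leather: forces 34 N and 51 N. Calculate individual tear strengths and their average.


Tear 1 = 34 / 2.9 = 11.7 N/mm
Tear 2 = 51 / 2.9 = 17.6 N/mm
Average = (11.7 + 17.6) / 2 = 14.7 N/mm


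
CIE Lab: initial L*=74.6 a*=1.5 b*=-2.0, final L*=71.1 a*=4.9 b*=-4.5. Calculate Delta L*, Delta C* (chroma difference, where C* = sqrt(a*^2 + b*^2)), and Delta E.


Delta L* = 71.1 - 74.6 = -3.5
C1* = sqrt((1.5)^2 + (-2.0)^2) = 2.500
C2* = sqrt((4.9)^2 + (-4.5)^2) = 6.653
Delta C* = 6.653 - 2.500 = 4.15
Delta E = sqrt((-3.5)^2 + (3.4)^2 + (-2.5)^2) = 5.48


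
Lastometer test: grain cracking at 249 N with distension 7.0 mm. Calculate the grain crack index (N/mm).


35.6 N/mm


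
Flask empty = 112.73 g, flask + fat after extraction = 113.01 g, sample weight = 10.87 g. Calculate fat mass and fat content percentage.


Fat mass = 113.01 - 112.73 = 0.28 g
Fat% = 0.28 / 10.87 x 100 = 2.6%


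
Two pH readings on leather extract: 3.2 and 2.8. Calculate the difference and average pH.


Difference = |3.2 - 2.8| = 0.4
Average = (3.2 + 2.8) / 2 = 3.00


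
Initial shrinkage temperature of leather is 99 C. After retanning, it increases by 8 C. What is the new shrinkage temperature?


New Ts = 99 + 8 = 107 C


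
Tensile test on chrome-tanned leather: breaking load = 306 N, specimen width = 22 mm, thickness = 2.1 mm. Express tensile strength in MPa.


6.62 MPa


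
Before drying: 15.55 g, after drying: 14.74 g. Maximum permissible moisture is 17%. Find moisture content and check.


Moisture content = 5.2%
Acceptable: Yes

MC = (15.55 - 14.74) / 15.55 x 100 = 5.2%
Maximum: 17%
Acceptable: Yes


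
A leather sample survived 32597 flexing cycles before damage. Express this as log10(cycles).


4.51


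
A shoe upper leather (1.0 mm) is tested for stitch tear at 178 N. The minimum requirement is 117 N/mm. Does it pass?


STS = 178 / 1.0 = 178.0 N/mm
Minimum required: 117 N/mm
Passes: Yes


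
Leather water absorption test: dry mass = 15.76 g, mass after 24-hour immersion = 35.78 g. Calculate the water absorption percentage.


127.0%

Water absorbed = 35.78 - 15.76 = 20.02 g
WA% = 20.02 / 15.76 x 100 = 127.0%


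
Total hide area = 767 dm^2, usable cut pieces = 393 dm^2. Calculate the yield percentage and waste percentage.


Yield = 51.2%
Waste = 48.8%


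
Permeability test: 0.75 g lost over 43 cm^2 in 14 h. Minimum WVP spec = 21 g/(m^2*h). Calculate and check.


WVP = 0.75 / (43 x 14) x 10000 = 12.46 g/(m^2*h)
Minimum: 21 g/(m^2*h)
Meets spec: No


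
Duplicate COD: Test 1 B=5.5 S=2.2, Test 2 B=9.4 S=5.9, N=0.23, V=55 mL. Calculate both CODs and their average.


COD1 = (5.5 - 2.2) x 0.23 x 8000 / 55 = 110.4 mg/L
COD2 = (9.4 - 5.9) x 0.23 x 8000 / 55 = 117.1 mg/L
Average = (110.4 + 117.1) / 2 = 113.8 mg/L


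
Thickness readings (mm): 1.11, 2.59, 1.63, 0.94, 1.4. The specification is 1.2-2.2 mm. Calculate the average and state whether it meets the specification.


Average = 1.53 mm
Within specification: Yes

Sum = 7.67
Average = 7.67 / 5 = 1.53 mm
Specification range: 1.2 to 2.2 mm
Within spec: Yes


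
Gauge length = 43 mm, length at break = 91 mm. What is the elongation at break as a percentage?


111.6%


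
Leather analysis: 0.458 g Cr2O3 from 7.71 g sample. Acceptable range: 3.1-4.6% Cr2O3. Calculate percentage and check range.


Cr2O3 = 5.94%
Within range: No

Cr2O3% = 0.458 / 7.71 x 100 = 5.94%
Acceptable range: 3.1 to 4.6%
Within range: No


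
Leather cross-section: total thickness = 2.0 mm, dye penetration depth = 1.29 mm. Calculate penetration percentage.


64.5%

Penetration% = 1.29 / 2.0 x 100
Penetration = 64.5%


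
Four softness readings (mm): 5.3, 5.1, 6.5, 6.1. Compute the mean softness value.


5.75 mm

Sum = 5.3 + 5.1 + 6.5 + 6.1
Mean = 23.0 / 4 = 5.75 mm


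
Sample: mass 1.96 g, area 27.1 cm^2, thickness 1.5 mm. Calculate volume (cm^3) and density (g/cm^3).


Thickness in cm = 1.5 / 10 = 0.15 cm
Volume = 27.1 x 0.15 = 4.065 cm^3
Density = 1.96 / 4.065 = 0.482 g/cm^3


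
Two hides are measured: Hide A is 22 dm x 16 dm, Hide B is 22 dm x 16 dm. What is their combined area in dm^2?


704 dm^2

Hide A area = 22 x 16 = 352 dm^2
Hide B area = 22 x 16 = 352 dm^2
Total = 352 + 352 = 704 dm^2


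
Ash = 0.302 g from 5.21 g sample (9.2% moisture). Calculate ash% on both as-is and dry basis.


As-is ash% = 0.302 / 5.21 x 100 = 5.80%
Dry mass = 5.21 x (100 - 9.2) / 100 = 4.73068 g
Dry-basis ash% = 0.302 / 4.73068 x 100 = 6.38%


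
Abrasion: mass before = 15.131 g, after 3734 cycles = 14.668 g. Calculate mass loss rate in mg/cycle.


Mass loss = 15.131 - 14.668 = 0.463 g
Rate = 0.463 / 3734 x 1000 = 0.124 mg/cycle


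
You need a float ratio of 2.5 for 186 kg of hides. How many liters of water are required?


Water = hide weight x target ratio
Water = 186 x 2.5 = 465.0 L


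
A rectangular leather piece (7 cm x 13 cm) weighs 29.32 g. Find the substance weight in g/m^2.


Area = 7 x 13 = 91 cm^2
SW = 29.32 / 91 x 10000 = 3222.0 g/m^2


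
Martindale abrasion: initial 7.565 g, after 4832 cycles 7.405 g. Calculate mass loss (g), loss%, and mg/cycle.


Loss = 7.565 - 7.405 = 0.160 g
Loss% = 0.160 / 7.565 x 100 = 2.12%
Rate = 0.160 / 4832 x 1000 = 0.033 mg/cycle


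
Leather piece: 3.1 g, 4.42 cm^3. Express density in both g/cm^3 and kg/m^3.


0.701 g/cm^3
701 kg/m^3

Density = 3.1 / 4.42 = 0.701 g/cm^3
Convert: 0.701 x 1000 = 701 kg/m^3


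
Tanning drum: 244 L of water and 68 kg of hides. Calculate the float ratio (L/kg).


Float ratio = water / hide weight
Ratio = 244 / 68 = 3.6


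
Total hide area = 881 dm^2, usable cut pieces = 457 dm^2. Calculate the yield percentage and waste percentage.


Yield = 51.9%
Waste = 48.1%


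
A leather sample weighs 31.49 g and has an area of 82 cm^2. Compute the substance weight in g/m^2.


3840.2 g/m^2

Substance weight = mass / area x 10000
SW = 31.49 / 82 x 10000
SW = 3840.2 g/m^2


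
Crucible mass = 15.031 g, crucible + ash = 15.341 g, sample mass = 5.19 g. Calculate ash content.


Ash mass = 15.341 - 15.031 = 0.310 g
Ash% = 0.310 / 5.19 x 100 = 5.97%


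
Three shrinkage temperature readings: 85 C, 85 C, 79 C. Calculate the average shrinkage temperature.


83.0 C


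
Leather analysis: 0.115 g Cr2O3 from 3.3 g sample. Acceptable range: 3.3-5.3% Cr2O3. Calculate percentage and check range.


Cr2O3 = 3.48%
Within range: Yes

Cr2O3% = 0.115 / 3.3 x 100 = 3.48%
Acceptable range: 3.3 to 5.3%
Within range: Yes


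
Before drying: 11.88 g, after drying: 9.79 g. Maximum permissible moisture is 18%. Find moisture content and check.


Moisture content = 17.6%
Acceptable: Yes

MC = (11.88 - 9.79) / 11.88 x 100 = 17.6%
Maximum: 18%
Acceptable: Yes


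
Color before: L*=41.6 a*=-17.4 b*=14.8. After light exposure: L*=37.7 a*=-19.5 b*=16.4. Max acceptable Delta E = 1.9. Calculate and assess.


dL = -3.9, da = -2.1, db = 1.6
dE = sqrt((-3.9)^2 + (-2.1)^2 + (1.6)^2) = 4.71
Max = 1.9
Passes: No


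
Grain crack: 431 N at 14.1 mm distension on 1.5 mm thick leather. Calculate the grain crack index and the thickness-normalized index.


Crack index = 431 / 14.1 = 30.6 N/mm
Normalized = 30.6 / 1.5 = 20.4 N/mm per mm


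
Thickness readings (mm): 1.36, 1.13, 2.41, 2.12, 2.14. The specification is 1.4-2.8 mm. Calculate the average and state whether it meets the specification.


Sum = 9.16
Average = 9.16 / 5 = 1.83 mm
Specification range: 1.4 to 2.8 mm
Within spec: Yes


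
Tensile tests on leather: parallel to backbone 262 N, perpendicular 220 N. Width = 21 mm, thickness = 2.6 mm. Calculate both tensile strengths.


Parallel = 4.80 N/mm^2
Perpendicular = 4.03 N/mm^2

Area = 21 x 2.6 = 54.6 mm^2
TS (parallel) = 262 / 54.6 = 4.80 N/mm^2
TS (perpendicular) = 220 / 54.6 = 4.03 N/mm^2


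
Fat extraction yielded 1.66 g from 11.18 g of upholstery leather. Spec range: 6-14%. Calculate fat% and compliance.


Fat% = 1.66 / 11.18 x 100 = 14.8%
Spec range: 6-14%
Compliant: No


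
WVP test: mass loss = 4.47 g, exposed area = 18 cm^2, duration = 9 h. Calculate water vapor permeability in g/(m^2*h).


WVP = mass_loss / (area x time) x 10000
WVP = 4.47 / (18 x 9) x 10000
WVP = 4.47 / 162 x 10000 = 275.93 g/(m^2*h)


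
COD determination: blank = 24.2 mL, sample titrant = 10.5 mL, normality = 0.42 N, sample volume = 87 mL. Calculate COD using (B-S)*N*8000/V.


529.1 mg/L

COD = (24.2 - 10.5) x 0.42 x 8000 / 87
COD = 13.7 x 0.42 x 8000 / 87
COD = 529.1 mg/L


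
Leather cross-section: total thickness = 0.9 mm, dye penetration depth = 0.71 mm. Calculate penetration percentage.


78.9%


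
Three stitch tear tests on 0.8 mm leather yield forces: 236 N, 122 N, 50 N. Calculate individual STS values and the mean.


STS1 = 295.0 N/mm
STS2 = 152.5 N/mm
STS3 = 62.5 N/mm
Mean = 170.0 N/mm

STS1 = 236 / 0.8 = 295.0 N/mm
STS2 = 122 / 0.8 = 152.5 N/mm
STS3 = 50 / 0.8 = 62.5 N/mm
Mean = (295.0 + 152.5 + 62.5) / 3 = 170.0 N/mm


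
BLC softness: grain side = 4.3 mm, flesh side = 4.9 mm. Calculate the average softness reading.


4.60 mm


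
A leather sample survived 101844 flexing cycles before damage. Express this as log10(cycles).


log10(101844) = 5.01


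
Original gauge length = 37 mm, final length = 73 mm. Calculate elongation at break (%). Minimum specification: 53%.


Extension = 73 - 37 = 36 mm
Elongation = 36 / 37 x 100 = 97.3%
Minimum required: 53%
Meets specification: Yes


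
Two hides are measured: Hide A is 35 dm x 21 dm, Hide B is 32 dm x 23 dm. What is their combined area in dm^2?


Hide A area = 35 x 21 = 735 dm^2
Hide B area = 32 x 23 = 736 dm^2
Total = 735 + 736 = 1471 dm^2


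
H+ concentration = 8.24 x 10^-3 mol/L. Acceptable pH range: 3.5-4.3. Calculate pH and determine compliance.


pH = 2.08
Compliant: No


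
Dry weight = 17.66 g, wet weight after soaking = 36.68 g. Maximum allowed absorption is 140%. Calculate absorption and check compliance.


WA = (36.68 - 17.66) / 17.66 x 100 = 107.7%
Maximum allowed: 140%
Compliant: Yes


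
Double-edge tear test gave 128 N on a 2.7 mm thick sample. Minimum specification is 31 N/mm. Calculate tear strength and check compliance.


Tear strength = 128 / 2.7 = 47.4 N/mm
Required minimum = 31 N/mm
Compliant: Yes


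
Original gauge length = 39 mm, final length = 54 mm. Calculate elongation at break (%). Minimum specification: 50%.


Extension = 54 - 39 = 15 mm
Elongation = 15 / 39 x 100 = 38.5%
Minimum required: 50%
Meets specification: No


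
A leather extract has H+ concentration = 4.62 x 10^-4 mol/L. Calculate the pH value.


pH = 3.34

pH = -log10[H+]
pH = -log10(4.62 x 10^-4) = 3.34


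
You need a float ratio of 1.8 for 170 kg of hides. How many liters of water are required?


306.0 L

Water = hide weight x target ratio
Water = 170 x 1.8 = 306.0 L


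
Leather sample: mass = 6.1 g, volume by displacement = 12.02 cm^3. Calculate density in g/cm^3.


Density = mass / volume
Density = 6.1 / 12.02 = 0.507 g/cm^3


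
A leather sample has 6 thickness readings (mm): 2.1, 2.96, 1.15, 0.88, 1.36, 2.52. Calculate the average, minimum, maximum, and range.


Sum = 10.97
Average = 10.97 / 6 = 1.83 mm
Minimum = 0.88 mm
Maximum = 2.96 mm
Range = 2.96 - 0.88 = 2.08 mm


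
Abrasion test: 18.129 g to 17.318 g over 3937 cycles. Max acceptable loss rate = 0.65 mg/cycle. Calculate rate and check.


Loss = 18.129 - 17.318 = 0.811 g
Rate = 0.811 g / 3937 cycles x 1000 = 0.206 mg/cycle
Max = 0.65 mg/cycle
Passes: Yes


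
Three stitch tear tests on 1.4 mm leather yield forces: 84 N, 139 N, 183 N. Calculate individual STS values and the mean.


STS1 = 84 / 1.4 = 60.0 N/mm
STS2 = 139 / 1.4 = 99.3 N/mm
STS3 = 183 / 1.4 = 130.7 N/mm
Mean = (60.0 + 99.3 + 130.7) / 3 = 96.7 N/mm


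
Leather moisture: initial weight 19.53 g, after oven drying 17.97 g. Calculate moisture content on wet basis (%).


Moisture = 19.53 - 17.97 = 1.56 g
MC = 1.56 / 19.53 x 100 = 8.0%


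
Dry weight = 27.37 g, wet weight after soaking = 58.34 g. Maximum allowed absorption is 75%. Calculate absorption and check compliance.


WA = (58.34 - 27.37) / 27.37 x 100 = 113.2%
Maximum allowed: 75%
Compliant: No


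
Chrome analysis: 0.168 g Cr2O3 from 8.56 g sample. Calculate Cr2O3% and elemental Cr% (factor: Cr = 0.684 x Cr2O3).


Cr2O3% = 0.168 / 8.56 x 100 = 1.96%
Cr% = 1.96 x 0.684 = 1.34%


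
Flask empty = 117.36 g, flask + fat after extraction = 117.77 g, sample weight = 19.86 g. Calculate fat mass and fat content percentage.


Fat mass = 0.41 g
Fat content = 2.1%


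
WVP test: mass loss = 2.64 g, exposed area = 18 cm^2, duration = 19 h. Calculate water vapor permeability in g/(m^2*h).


WVP = mass_loss / (area x time) x 10000
WVP = 2.64 / (18 x 19) x 10000
WVP = 2.64 / 342 x 10000 = 77.19 g/(m^2*h)


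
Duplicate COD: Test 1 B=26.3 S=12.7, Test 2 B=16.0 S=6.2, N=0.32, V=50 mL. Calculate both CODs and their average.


COD1 = (26.3 - 12.7) x 0.32 x 8000 / 50 = 696.3 mg/L
COD2 = (16.0 - 6.2) x 0.32 x 8000 / 50 = 501.8 mg/L
Average = (696.3 + 501.8) / 2 = 599.1 mg/L


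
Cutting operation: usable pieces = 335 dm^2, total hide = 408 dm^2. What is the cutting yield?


82.1%


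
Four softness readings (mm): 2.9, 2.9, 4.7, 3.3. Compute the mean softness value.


3.45 mm

Sum = 2.9 + 2.9 + 4.7 + 3.3
Mean = 13.8 / 4 = 3.45 mm


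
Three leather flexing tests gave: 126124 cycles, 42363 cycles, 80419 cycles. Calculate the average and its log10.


Average = 82969 cycles
log10 = 4.92

Average = (126124 + 42363 + 80419) / 3 = 82969 cycles
log10(82969) = 4.92


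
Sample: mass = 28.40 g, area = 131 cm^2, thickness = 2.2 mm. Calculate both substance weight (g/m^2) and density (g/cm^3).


Substance weight = 2167.9 g/m^2
Density = 0.985 g/cm^3

SW = 28.40 / 131 x 10000 = 2167.9 g/m^2
Volume = 131 x 2.2 / 10 = 28.82 cm^3
Density = 28.40 / 28.82 = 0.985 g/cm^3


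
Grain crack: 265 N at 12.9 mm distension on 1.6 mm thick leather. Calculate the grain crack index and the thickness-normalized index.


Crack index = 20.5 N/mm
Normalized index = 12.8 N/mm per mm

Crack index = 265 / 12.9 = 20.5 N/mm
Normalized = 20.5 / 1.6 = 12.8 N/mm per mm


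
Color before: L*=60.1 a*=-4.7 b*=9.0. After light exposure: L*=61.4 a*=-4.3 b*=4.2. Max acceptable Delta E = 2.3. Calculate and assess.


dL = 1.3, da = 0.4, db = -4.8
dE = sqrt((1.3)^2 + (0.4)^2 + (-4.8)^2) = 4.99
Max = 2.3
Passes: No


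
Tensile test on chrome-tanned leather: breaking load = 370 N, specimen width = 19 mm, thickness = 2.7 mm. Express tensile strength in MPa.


7.21 MPa

Cross-section = 19 x 2.7 = 51.3 mm^2
TS = 370 / 51.3 = 7.21 MPa
(1 N/mm^2 = 1 MPa)


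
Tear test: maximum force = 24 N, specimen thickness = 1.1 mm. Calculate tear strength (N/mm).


21.8 N/mm

Tear strength = force / thickness
Tear = 24 / 1.1 = 21.8 N/mm


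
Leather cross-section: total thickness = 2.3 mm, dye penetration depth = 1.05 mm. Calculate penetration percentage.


Penetration% = 1.05 / 2.3 x 100
Penetration = 45.7%


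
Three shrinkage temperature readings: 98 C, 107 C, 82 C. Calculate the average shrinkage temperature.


Average = (98 + 107 + 82) / 3
Average = 287 / 3 = 95.7 C


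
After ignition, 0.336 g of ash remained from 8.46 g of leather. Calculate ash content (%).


Ash% = 0.336 / 8.46 x 100
Ash% = 3.97%


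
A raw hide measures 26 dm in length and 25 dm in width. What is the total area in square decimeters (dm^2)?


650 dm^2

Area = length x width
Area = 26 x 25 = 650 dm^2


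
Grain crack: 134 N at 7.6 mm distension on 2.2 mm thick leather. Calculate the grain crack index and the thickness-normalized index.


Crack index = 17.6 N/mm
Normalized index = 8.0 N/mm per mm

Crack index = 134 / 7.6 = 17.6 N/mm
Normalized = 17.6 / 2.2 = 8.0 N/mm per mm


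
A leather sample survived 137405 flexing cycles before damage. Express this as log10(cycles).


log10(137405) = 5.14


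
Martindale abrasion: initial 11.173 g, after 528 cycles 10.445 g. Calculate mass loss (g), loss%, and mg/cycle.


Mass loss = 0.728 g
Loss = 6.52%
Rate = 1.379 mg/cycle


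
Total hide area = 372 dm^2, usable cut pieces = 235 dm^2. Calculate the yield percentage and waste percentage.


Yield = 63.2%
Waste = 36.8%

Yield = 235 / 372 x 100 = 63.2%
Waste = 372 - 235 = 137 dm^2
Waste% = 100 - 63.2 = 36.8%


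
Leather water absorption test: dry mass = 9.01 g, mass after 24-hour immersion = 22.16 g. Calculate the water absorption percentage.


145.9%

Water absorbed = 22.16 - 9.01 = 13.15 g
WA% = 13.15 / 9.01 x 100 = 145.9%


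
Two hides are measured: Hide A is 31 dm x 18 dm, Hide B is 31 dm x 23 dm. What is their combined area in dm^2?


Hide A area = 31 x 18 = 558 dm^2
Hide B area = 31 x 23 = 713 dm^2
Total = 558 + 713 = 1271 dm^2


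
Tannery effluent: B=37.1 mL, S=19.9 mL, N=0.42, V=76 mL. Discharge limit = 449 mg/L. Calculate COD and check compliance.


COD = 760.4 mg/L
Compliant: No

COD = (37.1 - 19.9) x 0.42 x 8000 / 76 = 760.4 mg/L
Limit: 449 mg/L
Compliant: No


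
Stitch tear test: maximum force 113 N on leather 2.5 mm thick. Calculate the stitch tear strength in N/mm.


Stitch tear strength = force / thickness
STS = 113 / 2.5 = 45.2 N/mm


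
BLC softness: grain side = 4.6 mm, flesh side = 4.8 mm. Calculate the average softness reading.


4.70 mm


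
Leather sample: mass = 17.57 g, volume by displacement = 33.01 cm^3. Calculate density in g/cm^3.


0.532 g/cm^3

Density = mass / volume
Density = 17.57 / 33.01 = 0.532 g/cm^3


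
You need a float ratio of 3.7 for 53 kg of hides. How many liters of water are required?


Water = hide weight x target ratio
Water = 53 x 3.7 = 196.1 L


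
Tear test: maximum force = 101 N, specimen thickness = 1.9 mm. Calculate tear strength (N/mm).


53.2 N/mm


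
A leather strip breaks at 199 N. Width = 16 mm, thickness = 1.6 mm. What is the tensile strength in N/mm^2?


7.77 N/mm^2

Cross-sectional area = 16 x 1.6 = 25.6 mm^2
Tensile strength = 199 / 25.6 = 7.77 N/mm^2


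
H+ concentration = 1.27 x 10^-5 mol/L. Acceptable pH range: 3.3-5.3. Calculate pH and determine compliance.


pH = 4.90
Compliant: Yes


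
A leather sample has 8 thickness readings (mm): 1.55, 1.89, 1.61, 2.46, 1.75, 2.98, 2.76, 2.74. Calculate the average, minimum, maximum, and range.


Average = 2.22 mm
Min = 1.55 mm
Max = 2.98 mm
Range = 1.43 mm


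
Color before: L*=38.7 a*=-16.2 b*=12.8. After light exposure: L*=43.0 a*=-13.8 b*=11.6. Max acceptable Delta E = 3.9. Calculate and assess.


Delta E = 5.07
Passes: No

dL = 4.3, da = 2.4, db = -1.2
dE = sqrt((4.3)^2 + (2.4)^2 + (-1.2)^2) = 5.07
Max = 3.9
Passes: No


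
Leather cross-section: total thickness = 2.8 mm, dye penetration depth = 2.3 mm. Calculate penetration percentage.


82.1%

Penetration% = 2.3 / 2.8 x 100
Penetration = 82.1%


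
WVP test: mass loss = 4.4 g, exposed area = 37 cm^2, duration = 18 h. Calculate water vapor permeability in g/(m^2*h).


WVP = mass_loss / (area x time) x 10000
WVP = 4.4 / (37 x 18) x 10000
WVP = 4.4 / 666 x 10000 = 66.07 g/(m^2*h)


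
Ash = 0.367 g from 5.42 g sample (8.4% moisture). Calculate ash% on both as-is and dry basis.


As-is ash = 6.77%
Dry-basis ash = 7.39%

As-is ash% = 0.367 / 5.42 x 100 = 6.77%
Dry mass = 5.42 x (100 - 8.4) / 100 = 4.96472 g
Dry-basis ash% = 0.367 / 4.96472 x 100 = 7.39%


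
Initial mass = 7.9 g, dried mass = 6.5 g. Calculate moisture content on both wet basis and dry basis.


Wet basis = 17.7%
Dry basis = 21.5%

Moisture lost = 7.9 - 6.5 = 1.40 g
Wet basis MC = 1.40 / 7.9 x 100 = 17.7%
Dry basis MC = 1.40 / 6.5 x 100 = 21.5%


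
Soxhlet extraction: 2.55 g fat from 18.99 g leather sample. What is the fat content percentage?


Fat content = 2.55 / 18.99 x 100
Fat = 13.4%


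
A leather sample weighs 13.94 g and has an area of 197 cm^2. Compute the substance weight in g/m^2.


Substance weight = mass / area x 10000
SW = 13.94 / 197 x 10000
SW = 707.6 g/m^2


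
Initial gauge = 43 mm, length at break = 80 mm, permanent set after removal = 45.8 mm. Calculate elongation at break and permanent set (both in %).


Elongation at break = (80 - 43) / 43 x 100 = 86.0%
Permanent set = (45.8 - 43) / 43 x 100 = 6.5%


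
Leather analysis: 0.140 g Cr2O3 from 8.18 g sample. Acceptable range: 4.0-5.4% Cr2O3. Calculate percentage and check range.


Cr2O3% = 0.140 / 8.18 x 100 = 1.71%
Acceptable range: 4.0 to 5.4%
Within range: No


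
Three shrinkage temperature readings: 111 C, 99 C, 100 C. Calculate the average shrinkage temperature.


Average = (111 + 99 + 100) / 3
Average = 310 / 3 = 103.3 C


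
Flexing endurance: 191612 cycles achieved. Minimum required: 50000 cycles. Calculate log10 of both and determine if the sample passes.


log10(191612) = 5.28
log10(50000) = 4.70
Passes: Yes


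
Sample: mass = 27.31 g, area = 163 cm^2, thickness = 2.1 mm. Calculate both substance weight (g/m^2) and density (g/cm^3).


Substance weight = 1675.5 g/m^2
Density = 0.798 g/cm^3


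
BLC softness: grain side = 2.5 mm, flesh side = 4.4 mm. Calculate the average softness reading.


Average = (2.5 + 4.4) / 2
Average = 3.45 mm


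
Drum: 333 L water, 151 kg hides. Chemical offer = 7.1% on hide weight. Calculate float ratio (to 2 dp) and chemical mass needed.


Float ratio = 2.21
Chemical needed = 10.721 kg

Float ratio = 333 / 151 = 2.21
Chemical = 151 x 7.1 / 100 = 10.721 kg


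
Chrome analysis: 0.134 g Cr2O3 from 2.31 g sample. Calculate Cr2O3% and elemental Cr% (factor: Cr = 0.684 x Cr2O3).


Cr2O3% = 0.134 / 2.31 x 100 = 5.80%
Cr% = 5.80 x 0.684 = 3.97%


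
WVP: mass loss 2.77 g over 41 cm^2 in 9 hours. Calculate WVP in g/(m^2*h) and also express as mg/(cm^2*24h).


WVP = 75.07 g/(m^2*h)
Daily rate = 180.16 mg/(cm^2*24h)

WVP = 2.77 / (41 x 9) x 10000 = 75.07 g/(m^2*h)
Mass loss in mg = 2.77 x 1000 = 2770 mg
Per cm^2 per 24h in mg: 2770 x 24 / (41 x 9) = 66480 / 369 = 180.16 mg/(cm^2*24h)


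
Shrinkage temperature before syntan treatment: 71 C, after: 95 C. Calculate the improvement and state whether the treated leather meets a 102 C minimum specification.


Improvement = 24 C
Meets 102 C spec: No

Improvement = 95 - 71 = 24 C
Spec check: 95 C >= 102 C? No


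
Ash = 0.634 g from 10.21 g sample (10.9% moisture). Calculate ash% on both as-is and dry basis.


As-is ash = 6.21%
Dry-basis ash = 6.97%

As-is ash% = 0.634 / 10.21 x 100 = 6.21%
Dry mass = 10.21 x (100 - 10.9) / 100 = 9.09711 g
Dry-basis ash% = 0.634 / 9.09711 x 100 = 6.97%


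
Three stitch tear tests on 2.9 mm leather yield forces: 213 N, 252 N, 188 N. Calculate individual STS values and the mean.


STS1 = 73.4 N/mm
STS2 = 86.9 N/mm
STS3 = 64.8 N/mm
Mean = 75.0 N/mm

STS1 = 213 / 2.9 = 73.4 N/mm
STS2 = 252 / 2.9 = 86.9 N/mm
STS3 = 188 / 2.9 = 64.8 N/mm
Mean = (73.4 + 86.9 + 64.8) / 3 = 75.0 N/mm


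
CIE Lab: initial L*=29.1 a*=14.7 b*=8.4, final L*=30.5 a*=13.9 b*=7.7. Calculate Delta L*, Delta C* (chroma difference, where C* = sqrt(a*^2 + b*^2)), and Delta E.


Delta L* = 30.5 - 29.1 = 1.4
C1* = sqrt((14.7)^2 + (8.4)^2) = 16.931
C2* = sqrt((13.9)^2 + (7.7)^2) = 15.890
Delta C* = 15.890 - 16.931 = -1.04
Delta E = sqrt((1.4)^2 + (-0.8)^2 + (-0.7)^2) = 1.76


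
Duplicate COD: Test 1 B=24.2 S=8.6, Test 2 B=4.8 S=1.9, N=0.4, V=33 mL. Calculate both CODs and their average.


COD1 = (24.2 - 8.6) x 0.4 x 8000 / 33 = 1512.7 mg/L
COD2 = (4.8 - 1.9) x 0.4 x 8000 / 33 = 281.2 mg/L
Average = (1512.7 + 281.2) / 2 = 897.0 mg/L


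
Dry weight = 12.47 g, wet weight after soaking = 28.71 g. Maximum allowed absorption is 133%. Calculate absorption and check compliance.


Absorption = 130.2%
Compliant: Yes


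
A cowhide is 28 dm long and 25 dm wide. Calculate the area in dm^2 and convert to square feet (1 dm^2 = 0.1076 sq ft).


Area = 28 x 25 = 700 dm^2
Conversion: 700 x 0.1076 = 75.32 sq ft


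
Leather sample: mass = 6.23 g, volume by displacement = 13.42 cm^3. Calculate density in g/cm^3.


Density = mass / volume
Density = 6.23 / 13.42 = 0.464 g/cm^3


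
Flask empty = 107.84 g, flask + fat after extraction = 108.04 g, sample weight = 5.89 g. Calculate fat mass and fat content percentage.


Fat mass = 108.04 - 107.84 = 0.20 g
Fat% = 0.20 / 5.89 x 100 = 3.4%


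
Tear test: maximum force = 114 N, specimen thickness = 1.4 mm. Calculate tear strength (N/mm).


Tear strength = force / thickness
Tear = 114 / 1.4 = 81.4 N/mm


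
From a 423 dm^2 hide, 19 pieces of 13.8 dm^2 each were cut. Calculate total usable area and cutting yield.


Total usable = 19 x 13.8 = 262.2 dm^2
Yield = 262.2 / 423 x 100 = 62.0%


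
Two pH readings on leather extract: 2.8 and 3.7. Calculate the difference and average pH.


Difference = 0.9
Average pH = 3.25

Difference = |2.8 - 3.7| = 0.9
Average = (2.8 + 3.7) / 2 = 3.25


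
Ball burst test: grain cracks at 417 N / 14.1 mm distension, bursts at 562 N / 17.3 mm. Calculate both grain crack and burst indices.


Crack index = 417 / 14.1 = 29.6 N/mm
Burst index = 562 / 17.3 = 32.5 N/mm


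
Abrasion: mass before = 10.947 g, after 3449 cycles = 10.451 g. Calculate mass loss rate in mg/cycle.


Mass loss = 10.947 - 10.451 = 0.496 g
Rate = 0.496 / 3449 x 1000 = 0.144 mg/cycle


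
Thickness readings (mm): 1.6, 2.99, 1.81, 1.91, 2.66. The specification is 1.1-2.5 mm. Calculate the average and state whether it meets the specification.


Average = 2.19 mm
Within specification: Yes


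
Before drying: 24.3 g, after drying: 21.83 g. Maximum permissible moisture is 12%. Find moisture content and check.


Moisture content = 10.2%
Acceptable: Yes


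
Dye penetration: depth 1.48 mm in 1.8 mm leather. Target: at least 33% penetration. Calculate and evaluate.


Penetration = 82.2%
Meets target: Yes


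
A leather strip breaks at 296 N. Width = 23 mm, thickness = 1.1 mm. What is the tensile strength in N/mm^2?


Cross-sectional area = 23 x 1.1 = 25.3 mm^2
Tensile strength = 296 / 25.3 = 11.70 N/mm^2


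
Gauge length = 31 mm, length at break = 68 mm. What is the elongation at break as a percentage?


Extension = 68 - 31 = 37 mm
Elongation = 37 / 31 x 100 = 119.4%


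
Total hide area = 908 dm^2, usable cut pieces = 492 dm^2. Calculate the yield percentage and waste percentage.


Yield = 54.2%
Waste = 45.8%

Yield = 492 / 908 x 100 = 54.2%
Waste = 908 - 492 = 416 dm^2
Waste% = 100 - 54.2 = 45.8%


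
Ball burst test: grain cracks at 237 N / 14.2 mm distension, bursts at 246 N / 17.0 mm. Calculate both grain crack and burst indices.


Crack index = 237 / 14.2 = 16.7 N/mm
Burst index = 246 / 17.0 = 14.5 N/mm


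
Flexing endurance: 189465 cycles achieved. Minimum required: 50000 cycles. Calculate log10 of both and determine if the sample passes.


Achieved: log10 = 5.28
Required: log10 = 4.70
Passes: Yes

log10(189465) = 5.28
log10(50000) = 4.70
Passes: Yes


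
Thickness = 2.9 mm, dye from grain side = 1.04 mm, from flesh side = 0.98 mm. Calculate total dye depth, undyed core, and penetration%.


Total dyed = 1.04 + 0.98 = 2.02 mm
Undyed core = 2.9 - 2.02 = 0.88 mm
Penetration = 2.02 / 2.9 x 100 = 69.7%


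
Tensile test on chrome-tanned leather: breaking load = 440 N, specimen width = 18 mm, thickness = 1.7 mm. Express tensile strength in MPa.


14.38 MPa

Cross-section = 18 x 1.7 = 30.6 mm^2
TS = 440 / 30.6 = 14.38 MPa
(1 N/mm^2 = 1 MPa)


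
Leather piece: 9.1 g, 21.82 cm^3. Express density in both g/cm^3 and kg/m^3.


Density = 9.1 / 21.82 = 0.417 g/cm^3
Convert: 0.417 x 1000 = 417 kg/m^3


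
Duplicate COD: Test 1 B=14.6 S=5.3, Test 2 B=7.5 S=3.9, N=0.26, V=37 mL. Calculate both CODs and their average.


COD1 = 522.8 mg/L
COD2 = 202.4 mg/L
Average = 362.6 mg/L

COD1 = (14.6 - 5.3) x 0.26 x 8000 / 37 = 522.8 mg/L
COD2 = (7.5 - 3.9) x 0.26 x 8000 / 37 = 202.4 mg/L
Average = (522.8 + 202.4) / 2 = 362.6 mg/L


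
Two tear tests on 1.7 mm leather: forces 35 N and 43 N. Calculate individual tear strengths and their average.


Tear 1 = 35 / 1.7 = 20.6 N/mm
Tear 2 = 43 / 1.7 = 25.3 N/mm
Average = (20.6 + 25.3) / 2 = 23.0 N/mm


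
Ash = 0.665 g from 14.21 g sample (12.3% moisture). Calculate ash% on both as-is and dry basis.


As-is ash% = 0.665 / 14.21 x 100 = 4.68%
Dry mass = 14.21 x (100 - 12.3) / 100 = 12.46217 g
Dry-basis ash% = 0.665 / 12.46217 x 100 = 5.34%


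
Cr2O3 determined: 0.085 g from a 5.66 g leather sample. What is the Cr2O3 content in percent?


Cr2O3% = 0.085 / 5.66 x 100
Cr2O3% = 1.50%


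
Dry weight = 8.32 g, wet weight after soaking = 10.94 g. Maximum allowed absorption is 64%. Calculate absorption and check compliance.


Absorption = 31.5%
Compliant: Yes

WA = (10.94 - 8.32) / 8.32 x 100 = 31.5%
Maximum allowed: 64%
Compliant: Yes


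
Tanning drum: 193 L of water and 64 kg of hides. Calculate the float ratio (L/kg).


Float ratio = water / hide weight
Ratio = 193 / 64 = 3.0


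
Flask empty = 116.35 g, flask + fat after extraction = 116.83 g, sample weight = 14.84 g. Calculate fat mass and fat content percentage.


Fat mass = 116.83 - 116.35 = 0.48 g
Fat% = 0.48 / 14.84 x 100 = 3.2%


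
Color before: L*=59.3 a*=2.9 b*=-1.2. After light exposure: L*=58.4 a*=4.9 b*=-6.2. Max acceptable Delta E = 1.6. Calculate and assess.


Delta E = 5.46
Passes: No

dL = -0.9, da = 2.0, db = -5.0
dE = sqrt((-0.9)^2 + (2.0)^2 + (-5.0)^2) = 5.46
Max = 1.6
Passes: No


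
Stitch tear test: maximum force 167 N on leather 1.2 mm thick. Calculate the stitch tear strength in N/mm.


Stitch tear strength = force / thickness
STS = 167 / 1.2 = 139.2 N/mm


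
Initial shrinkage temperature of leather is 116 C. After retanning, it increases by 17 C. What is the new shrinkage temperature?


New Ts = 116 + 17 = 133 C


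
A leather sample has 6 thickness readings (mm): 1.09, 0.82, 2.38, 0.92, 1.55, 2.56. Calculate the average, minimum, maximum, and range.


Average = 1.55 mm
Min = 0.82 mm
Max = 2.56 mm
Range = 1.74 mm


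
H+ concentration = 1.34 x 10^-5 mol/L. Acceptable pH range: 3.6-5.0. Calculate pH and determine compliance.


pH = 4.87
Compliant: Yes


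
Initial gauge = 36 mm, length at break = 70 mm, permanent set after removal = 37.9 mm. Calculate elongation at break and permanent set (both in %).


Elongation at break = (70 - 36) / 36 x 100 = 94.4%
Permanent set = (37.9 - 36) / 36 x 100 = 5.3%


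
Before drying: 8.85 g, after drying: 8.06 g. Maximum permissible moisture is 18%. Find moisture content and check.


Moisture content = 8.9%
Acceptable: Yes


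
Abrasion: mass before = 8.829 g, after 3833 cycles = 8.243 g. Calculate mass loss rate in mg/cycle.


Mass loss = 8.829 - 8.243 = 0.586 g
Rate = 0.586 / 3833 x 1000 = 0.153 mg/cycle


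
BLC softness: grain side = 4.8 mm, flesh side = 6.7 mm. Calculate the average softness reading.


5.75 mm

Average = (4.8 + 6.7) / 2
Average = 5.75 mm


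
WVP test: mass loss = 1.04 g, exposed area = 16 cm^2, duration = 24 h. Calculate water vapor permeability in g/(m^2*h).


WVP = mass_loss / (area x time) x 10000
WVP = 1.04 / (16 x 24) x 10000
WVP = 1.04 / 384 x 10000 = 27.08 g/(m^2*h)


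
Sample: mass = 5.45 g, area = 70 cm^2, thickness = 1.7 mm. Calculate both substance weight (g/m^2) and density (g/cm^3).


Substance weight = 778.6 g/m^2
Density = 0.458 g/cm^3

SW = 5.45 / 70 x 10000 = 778.6 g/m^2
Volume = 70 x 1.7 / 10 = 11.90 cm^3
Density = 5.45 / 11.90 = 0.458 g/cm^3


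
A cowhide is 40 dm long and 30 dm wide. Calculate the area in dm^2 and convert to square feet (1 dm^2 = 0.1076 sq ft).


1200 dm^2
129.12 sq ft

Area = 40 x 30 = 1200 dm^2
Conversion: 1200 x 0.1076 = 129.12 sq ft


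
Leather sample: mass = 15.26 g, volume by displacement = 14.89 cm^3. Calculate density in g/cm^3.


1.025 g/cm^3


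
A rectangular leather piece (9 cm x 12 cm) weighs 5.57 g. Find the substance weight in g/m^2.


515.7 g/m^2

Area = 9 x 12 = 108 cm^2
SW = 5.57 / 108 x 10000 = 515.7 g/m^2
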